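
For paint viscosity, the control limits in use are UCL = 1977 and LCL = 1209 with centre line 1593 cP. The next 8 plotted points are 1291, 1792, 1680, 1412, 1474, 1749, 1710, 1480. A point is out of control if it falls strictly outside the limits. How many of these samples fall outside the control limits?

All 8 points lie within [1209, 1977].

0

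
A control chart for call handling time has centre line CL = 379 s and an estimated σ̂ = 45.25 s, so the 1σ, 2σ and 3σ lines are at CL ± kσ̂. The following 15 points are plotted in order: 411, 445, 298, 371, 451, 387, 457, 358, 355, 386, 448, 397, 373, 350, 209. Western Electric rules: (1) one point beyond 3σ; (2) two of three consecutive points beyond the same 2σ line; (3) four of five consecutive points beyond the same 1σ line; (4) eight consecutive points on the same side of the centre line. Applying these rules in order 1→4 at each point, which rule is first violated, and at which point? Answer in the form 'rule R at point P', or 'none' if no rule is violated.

rule 1 at point 15

Zone of each point (C = within 1σ̂, B = 1σ̂–2σ̂, A = 2σ̂–3σ̂, * = beyond 3σ̂; sign = side of CL): 1:+C, 2:+B, 3:-B, 4:-C, 5:+B, 6:+C, 7:+B, 8:-C, 9:-C, 10:+C, 11:+B, 12:+C, 13:-C, 14:-C, 15:-*
Rule 1 (one point beyond the 3σ limits) is satisfied at point 15.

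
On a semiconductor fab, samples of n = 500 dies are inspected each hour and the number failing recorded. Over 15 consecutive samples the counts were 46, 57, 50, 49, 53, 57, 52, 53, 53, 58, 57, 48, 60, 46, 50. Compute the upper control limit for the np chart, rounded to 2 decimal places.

p̄ = Σdᵢ / (k·n) = 789 / (15 × 500) = 0.10520
UCL = np̄ + 3·√(np̄(1−p̄)) = 52.6000 + 3 × √(52.6000×0.89480) = 52.6000 + 3 × 6.8605 = 73.1815

73.18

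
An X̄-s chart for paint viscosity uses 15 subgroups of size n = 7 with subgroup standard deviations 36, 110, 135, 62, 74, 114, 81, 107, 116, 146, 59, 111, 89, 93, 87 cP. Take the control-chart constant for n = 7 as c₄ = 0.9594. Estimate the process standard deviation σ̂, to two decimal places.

98.67

s̄ = (36 + 110 + 135 + 62 + 74 + 114 + 81 + 107 + 116 + 146 + 59 + 111 + 89 + 93 + 87) / 15 = 94.6667
σ̂ = s̄ / c₄ = 94.6667 / 0.9594 = 98.6728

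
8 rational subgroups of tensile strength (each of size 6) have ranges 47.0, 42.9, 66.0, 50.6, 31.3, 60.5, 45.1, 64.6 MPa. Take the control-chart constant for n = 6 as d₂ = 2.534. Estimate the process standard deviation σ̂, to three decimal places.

20.126

R̄ = (47.0 + 42.9 + 66.0 + 50.6 + 31.3 + 60.5 + 45.1 + 64.6) / 8 = 51.0000
σ̂ = R̄ / d₂ = 51.0000 / 2.534 = 20.1263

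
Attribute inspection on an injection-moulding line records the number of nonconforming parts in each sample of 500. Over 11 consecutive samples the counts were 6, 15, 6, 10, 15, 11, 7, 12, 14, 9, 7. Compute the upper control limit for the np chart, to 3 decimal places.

p̄ = Σdᵢ / (k·n) = 112 / (11 × 500) = 0.02036
UCL = np̄ + 3·√(np̄(1−p̄)) = 10.1818 + 3 × √(10.1818×0.97964) = 10.1818 + 3 × 3.1582 = 19.6565

19.657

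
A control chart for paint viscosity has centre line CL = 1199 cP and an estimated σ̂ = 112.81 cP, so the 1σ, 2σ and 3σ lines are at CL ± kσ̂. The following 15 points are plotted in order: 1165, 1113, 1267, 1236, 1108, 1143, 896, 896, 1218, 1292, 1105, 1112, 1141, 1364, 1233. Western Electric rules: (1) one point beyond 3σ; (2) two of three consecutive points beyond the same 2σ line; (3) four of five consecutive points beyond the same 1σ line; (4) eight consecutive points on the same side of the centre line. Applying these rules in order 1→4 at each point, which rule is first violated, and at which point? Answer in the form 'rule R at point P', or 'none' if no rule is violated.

Zone of each point (C = within 1σ̂, B = 1σ̂–2σ̂, A = 2σ̂–3σ̂, * = beyond 3σ̂; sign = side of CL): 1:-C, 2:-C, 3:+C, 4:+C, 5:-C, 6:-C, 7:-A, 8:-A, 9:+C, 10:+C, 11:-C, 12:-C, 13:-C, 14:+B, 15:+C
Rule 2 (two of three consecutive points beyond the same 2σ limit) is satisfied at point 8.

rule 2 at point 8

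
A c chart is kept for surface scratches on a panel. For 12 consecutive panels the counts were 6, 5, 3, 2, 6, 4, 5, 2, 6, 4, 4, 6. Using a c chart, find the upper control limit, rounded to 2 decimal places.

c̄ = (6 + 5 + 3 + 2 + 6 + 4 + 5 + 2 + 6 + 4 + 4 + 6) / 12 = 53 / 12 = 4.4167
UCL = c̄ + 3√c̄ = 4.4167 + 3 × √4.4167 = 4.4167 + 3 × 2.1016 = 10.7214

10.72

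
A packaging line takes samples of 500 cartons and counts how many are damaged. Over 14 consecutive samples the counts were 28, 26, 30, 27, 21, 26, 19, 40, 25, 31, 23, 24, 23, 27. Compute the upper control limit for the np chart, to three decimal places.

41.438

p̄ = Σdᵢ / (k·n) = 370 / (14 × 500) = 0.05286
UCL = np̄ + 3·√(np̄(1−p̄)) = 26.4286 + 3 × √(26.4286×0.94714) = 26.4286 + 3 × 5.0032 = 41.4381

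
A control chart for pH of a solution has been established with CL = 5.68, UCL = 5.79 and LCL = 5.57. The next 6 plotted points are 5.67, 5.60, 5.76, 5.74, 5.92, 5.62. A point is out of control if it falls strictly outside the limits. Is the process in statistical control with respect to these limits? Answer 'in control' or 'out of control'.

out of control

Compare each point to [5.57, 5.79]: sample 5 = 5.92 > UCL.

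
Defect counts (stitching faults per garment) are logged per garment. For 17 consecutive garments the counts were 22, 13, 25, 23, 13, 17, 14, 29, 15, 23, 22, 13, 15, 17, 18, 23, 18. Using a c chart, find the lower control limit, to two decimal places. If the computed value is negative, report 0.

c̄ = (22 + 13 + 25 + 23 + 13 + 17 + 14 + 29 + 15 + 23 + 22 + 13 + 15 + 17 + 18 + 23 + 18) / 17 = 320 / 17 = 18.8235
LCL = c̄ − 3√c̄ = 18.8235 − 3 × 4.3386 = 5.8077

5.81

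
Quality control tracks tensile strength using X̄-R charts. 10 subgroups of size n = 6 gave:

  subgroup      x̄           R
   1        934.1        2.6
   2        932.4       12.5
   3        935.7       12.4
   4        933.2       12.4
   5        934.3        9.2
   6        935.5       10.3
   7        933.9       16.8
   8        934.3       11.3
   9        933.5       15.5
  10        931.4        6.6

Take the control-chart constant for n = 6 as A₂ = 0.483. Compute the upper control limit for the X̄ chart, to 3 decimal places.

X̄̄ = (934.1 + 932.4 + 935.7 + 933.2 + 934.3 + 935.5 + 933.9 + 934.3 + 933.5 + 931.4) / 10 = 9338.3000 / 10 = 933.8300
R̄ = (2.6 + 12.5 + 12.4 + 12.4 + 9.2 + 10.3 + 16.8 + 11.3 + 15.5 + 6.6) / 10 = 109.6000 / 10 = 10.9600
UCL = X̄̄ + A₂·R̄ = 933.8300 + 0.483 × 10.9600 = 939.1237

939.124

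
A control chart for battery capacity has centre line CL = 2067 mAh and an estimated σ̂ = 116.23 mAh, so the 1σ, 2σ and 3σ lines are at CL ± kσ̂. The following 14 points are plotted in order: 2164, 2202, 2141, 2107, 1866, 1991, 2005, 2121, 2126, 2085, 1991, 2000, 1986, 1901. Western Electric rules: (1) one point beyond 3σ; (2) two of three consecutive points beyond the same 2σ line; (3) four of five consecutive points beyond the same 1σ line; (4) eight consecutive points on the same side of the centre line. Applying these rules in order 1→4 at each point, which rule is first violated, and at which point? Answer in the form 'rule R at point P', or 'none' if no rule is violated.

Zone of each point (C = within 1σ̂, B = 1σ̂–2σ̂, A = 2σ̂–3σ̂, * = beyond 3σ̂; sign = side of CL): 1:+C, 2:+B, 3:+C, 4:+C, 5:-B, 6:-C, 7:-C, 8:+C, 9:+C, 10:+C, 11:-C, 12:-C, 13:-C, 14:-B
No rule fires across all 14 points.

none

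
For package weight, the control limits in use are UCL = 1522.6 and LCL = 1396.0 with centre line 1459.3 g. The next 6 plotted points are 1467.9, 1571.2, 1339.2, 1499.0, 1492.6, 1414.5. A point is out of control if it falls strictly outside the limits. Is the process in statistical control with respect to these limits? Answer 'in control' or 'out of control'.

out of control

Compare each point to [1396.0, 1522.6]: sample 2 = 1571.2 > UCL; sample 3 = 1339.2 < LCL.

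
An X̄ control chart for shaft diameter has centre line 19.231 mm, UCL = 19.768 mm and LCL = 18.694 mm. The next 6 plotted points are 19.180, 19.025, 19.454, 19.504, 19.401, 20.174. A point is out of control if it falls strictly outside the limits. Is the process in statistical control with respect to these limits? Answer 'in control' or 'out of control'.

out of control

Compare each point to [18.694, 19.768]: sample 6 = 20.174 > UCL.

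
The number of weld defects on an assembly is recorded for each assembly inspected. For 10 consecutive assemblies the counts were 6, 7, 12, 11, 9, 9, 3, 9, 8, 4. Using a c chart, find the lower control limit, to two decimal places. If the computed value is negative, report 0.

0.00

c̄ = (6 + 7 + 12 + 11 + 9 + 9 + 3 + 9 + 8 + 4) / 10 = 78 / 10 = 7.8000
LCL = c̄ − 3√c̄ = 7.8000 − 3 × 2.7928 = -0.5785 → 0 (cannot be negative)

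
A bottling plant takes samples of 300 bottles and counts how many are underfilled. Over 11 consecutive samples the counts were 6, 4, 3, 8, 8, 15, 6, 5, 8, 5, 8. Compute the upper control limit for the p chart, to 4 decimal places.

0.0490

p̄ = Σdᵢ / (k·n) = 76 / (11 × 300) = 0.02303
UCL = p̄ + 3·√(p̄(1−p̄)/n) = 0.02303 + 3 × √(0.02303×0.97697/300) = 0.02303 + 3 × 0.00866 = 0.04901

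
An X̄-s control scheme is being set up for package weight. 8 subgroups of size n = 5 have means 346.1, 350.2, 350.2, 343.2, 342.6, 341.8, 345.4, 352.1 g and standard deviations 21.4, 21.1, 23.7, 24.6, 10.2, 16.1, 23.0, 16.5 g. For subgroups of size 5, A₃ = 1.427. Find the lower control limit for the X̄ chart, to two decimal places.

X̄̄ = (346.1 + 350.2 + 350.2 + 343.2 + 342.6 + 341.8 + 345.4 + 352.1) / 8 = 346.4500
s̄ = (21.4 + 21.1 + 23.7 + 24.6 + 10.2 + 16.1 + 23.0 + 16.5) / 8 = 19.5750
LCL = X̄̄ − A₃·s̄ = 346.4500 − 1.427 × 19.5750 = 318.5165

318.52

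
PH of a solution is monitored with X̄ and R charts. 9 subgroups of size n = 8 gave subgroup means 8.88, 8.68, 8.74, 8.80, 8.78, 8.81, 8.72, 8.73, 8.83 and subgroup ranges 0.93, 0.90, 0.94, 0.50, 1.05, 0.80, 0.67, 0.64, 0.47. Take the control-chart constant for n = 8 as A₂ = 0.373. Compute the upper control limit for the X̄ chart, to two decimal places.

X̄̄ = (8.88 + 8.68 + 8.74 + 8.80 + 8.78 + 8.81 + 8.72 + 8.73 + 8.83) / 9 = 78.9700 / 9 = 8.7744
R̄ = (0.93 + 0.90 + 0.94 + 0.50 + 1.05 + 0.80 + 0.67 + 0.64 + 0.47) / 9 = 6.9000 / 9 = 0.7667
UCL = X̄̄ + A₂·R̄ = 8.7744 + 0.373 × 0.7667 = 9.0604

9.06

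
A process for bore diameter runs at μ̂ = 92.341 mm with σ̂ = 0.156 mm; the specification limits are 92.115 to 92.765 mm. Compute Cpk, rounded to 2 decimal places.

0.48

Cpu = (USL − μ̂) / (3σ̂) = (92.765 − 92.341) / (3 × 0.156) = 0.9060; Cpl = (μ̂ − LSL) / (3σ̂) = (92.341 − 92.115) / (3 × 0.156) = 0.4829; Cpk = min(Cpu, Cpl) = 0.4829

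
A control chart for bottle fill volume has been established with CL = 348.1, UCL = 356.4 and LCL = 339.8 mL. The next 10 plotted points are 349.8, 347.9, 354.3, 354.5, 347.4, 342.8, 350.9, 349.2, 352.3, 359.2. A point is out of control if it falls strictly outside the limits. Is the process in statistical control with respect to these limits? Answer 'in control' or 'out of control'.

Compare each point to [339.8, 356.4]: sample 10 = 359.2 > UCL.

out of control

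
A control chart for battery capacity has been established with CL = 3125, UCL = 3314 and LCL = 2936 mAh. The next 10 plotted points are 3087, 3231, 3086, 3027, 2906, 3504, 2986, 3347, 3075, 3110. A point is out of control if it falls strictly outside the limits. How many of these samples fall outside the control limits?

Compare each point to [2936, 3314]: sample 5 = 2906 < LCL; sample 6 = 3504 > UCL; sample 8 = 3347 > UCL.

3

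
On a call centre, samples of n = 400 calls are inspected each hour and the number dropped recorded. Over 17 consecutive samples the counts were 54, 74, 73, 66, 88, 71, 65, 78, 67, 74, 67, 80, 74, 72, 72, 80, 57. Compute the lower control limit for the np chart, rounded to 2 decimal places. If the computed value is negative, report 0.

48.33

p̄ = Σdᵢ / (k·n) = 1212 / (17 × 400) = 0.17824
LCL = np̄ − 3·√(np̄(1−p̄)) = 71.2941 − 3 × 7.6542 = 48.3315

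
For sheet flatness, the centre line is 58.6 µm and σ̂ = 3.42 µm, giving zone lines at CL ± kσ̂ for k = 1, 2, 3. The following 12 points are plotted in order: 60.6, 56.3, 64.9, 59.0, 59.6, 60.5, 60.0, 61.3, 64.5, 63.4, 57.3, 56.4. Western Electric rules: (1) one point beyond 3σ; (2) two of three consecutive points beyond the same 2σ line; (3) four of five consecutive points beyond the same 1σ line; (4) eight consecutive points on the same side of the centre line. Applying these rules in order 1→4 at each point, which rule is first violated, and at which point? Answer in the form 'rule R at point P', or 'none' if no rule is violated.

rule 4 at point 10

Zone of each point (C = within 1σ̂, B = 1σ̂–2σ̂, A = 2σ̂–3σ̂, * = beyond 3σ̂; sign = side of CL): 1:+C, 2:-C, 3:+B, 4:+C, 5:+C, 6:+C, 7:+C, 8:+C, 9:+B, 10:+B, 11:-C, 12:-C
Rule 4 (eight consecutive points on the same side of the centre line) is satisfied at point 10.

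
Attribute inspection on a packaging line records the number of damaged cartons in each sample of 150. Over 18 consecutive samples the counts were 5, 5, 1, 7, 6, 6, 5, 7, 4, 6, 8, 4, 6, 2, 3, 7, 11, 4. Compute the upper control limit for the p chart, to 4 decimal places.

p̄ = Σdᵢ / (k·n) = 97 / (18 × 150) = 0.03593
UCL = p̄ + 3·√(p̄(1−p̄)/n) = 0.03593 + 3 × √(0.03593×0.96407/150) = 0.03593 + 3 × 0.01520 = 0.08151

0.0815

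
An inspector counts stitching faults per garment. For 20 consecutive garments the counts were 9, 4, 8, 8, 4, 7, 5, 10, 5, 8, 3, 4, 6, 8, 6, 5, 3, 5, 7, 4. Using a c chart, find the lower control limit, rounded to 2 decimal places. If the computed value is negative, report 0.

0.00

c̄ = (9 + 4 + 8 + 8 + 4 + 7 + 5 + 10 + 5 + 8 + 3 + 4 + 6 + 8 + 6 + 5 + 3 + 5 + 7 + 4) / 20 = 119 / 20 = 5.9500
LCL = c̄ − 3√c̄ = 5.9500 − 3 × 2.4393 = -1.3678 → 0 (cannot be negative)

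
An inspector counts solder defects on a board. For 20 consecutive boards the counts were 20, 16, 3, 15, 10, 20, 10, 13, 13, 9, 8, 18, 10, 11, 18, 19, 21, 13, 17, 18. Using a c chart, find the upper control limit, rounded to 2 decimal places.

25.36

c̄ = (20 + 16 + 3 + 15 + 10 + 20 + 10 + 13 + 13 + 9 + 8 + 18 + 10 + 11 + 18 + 19 + 21 + 13 + 17 + 18) / 20 = 282 / 20 = 14.1000
UCL = c̄ + 3√c̄ = 14.1000 + 3 × √14.1000 = 14.1000 + 3 × 3.7550 = 25.3650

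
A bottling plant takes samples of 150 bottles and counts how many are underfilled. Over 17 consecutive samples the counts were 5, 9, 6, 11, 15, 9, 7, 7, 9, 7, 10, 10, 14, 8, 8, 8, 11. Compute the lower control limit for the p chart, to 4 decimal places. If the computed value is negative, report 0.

0.0020

p̄ = Σdᵢ / (k·n) = 154 / (17 × 150) = 0.06039
LCL = p̄ − 3·√(p̄(1−p̄)/n) = 0.06039 − 3 × 0.01945 = 0.00204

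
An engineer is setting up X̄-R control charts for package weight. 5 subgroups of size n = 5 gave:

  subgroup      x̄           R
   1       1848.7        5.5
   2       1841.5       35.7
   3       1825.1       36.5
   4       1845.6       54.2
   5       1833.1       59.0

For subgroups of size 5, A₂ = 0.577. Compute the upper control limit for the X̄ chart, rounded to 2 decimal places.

1860.83

X̄̄ = (1848.7 + 1841.5 + 1825.1 + 1845.6 + 1833.1) / 5 = 9194.0000 / 5 = 1838.8000
R̄ = (5.5 + 35.7 + 36.5 + 54.2 + 59.0) / 5 = 190.9000 / 5 = 38.1800
UCL = X̄̄ + A₂·R̄ = 1838.8000 + 0.577 × 38.1800 = 1860.8299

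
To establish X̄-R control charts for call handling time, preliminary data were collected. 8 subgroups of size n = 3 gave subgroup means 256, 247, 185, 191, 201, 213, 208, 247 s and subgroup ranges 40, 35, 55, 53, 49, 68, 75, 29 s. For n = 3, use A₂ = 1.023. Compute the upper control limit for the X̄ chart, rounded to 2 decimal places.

X̄̄ = (256 + 247 + 185 + 191 + 201 + 213 + 208 + 247) / 8 = 1748.0000 / 8 = 218.5000
R̄ = (40 + 35 + 55 + 53 + 49 + 68 + 75 + 29) / 8 = 404.0000 / 8 = 50.5000
UCL = X̄̄ + A₂·R̄ = 218.5000 + 1.023 × 50.5000 = 270.1615

270.16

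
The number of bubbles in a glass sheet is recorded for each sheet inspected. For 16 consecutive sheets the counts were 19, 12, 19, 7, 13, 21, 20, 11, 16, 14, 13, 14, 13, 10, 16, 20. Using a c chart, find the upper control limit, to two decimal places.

26.45

c̄ = (19 + 12 + 19 + 7 + 13 + 21 + 20 + 11 + 16 + 14 + 13 + 14 + 13 + 10 + 16 + 20) / 16 = 238 / 16 = 14.8750
UCL = c̄ + 3√c̄ = 14.8750 + 3 × √14.8750 = 14.8750 + 3 × 3.8568 = 26.4454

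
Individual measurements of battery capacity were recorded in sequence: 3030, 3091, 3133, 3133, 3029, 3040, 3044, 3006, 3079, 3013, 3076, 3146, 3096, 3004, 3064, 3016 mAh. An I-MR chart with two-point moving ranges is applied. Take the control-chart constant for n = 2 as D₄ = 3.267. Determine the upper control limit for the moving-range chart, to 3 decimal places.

170.320

Moving ranges: 61, 42, 0, 104, 11, 4, 38, 73, 66, 63, 70, 50, 92, 60, 48; M̄R̄ = 782.0000 / 15 = 52.1333
UCL_MR = D₄·M̄R̄ = 3.267 × 52.1333 = 170.3196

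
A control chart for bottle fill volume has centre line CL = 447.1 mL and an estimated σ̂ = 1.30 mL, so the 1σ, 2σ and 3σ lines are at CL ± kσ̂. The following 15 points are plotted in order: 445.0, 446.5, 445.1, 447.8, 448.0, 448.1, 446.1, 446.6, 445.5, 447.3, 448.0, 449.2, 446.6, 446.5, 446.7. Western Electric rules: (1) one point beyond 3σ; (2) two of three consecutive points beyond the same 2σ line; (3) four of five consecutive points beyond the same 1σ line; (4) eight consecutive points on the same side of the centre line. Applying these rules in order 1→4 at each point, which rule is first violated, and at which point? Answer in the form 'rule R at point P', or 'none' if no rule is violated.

Zone of each point (C = within 1σ̂, B = 1σ̂–2σ̂, A = 2σ̂–3σ̂, * = beyond 3σ̂; sign = side of CL): 1:-B, 2:-C, 3:-B, 4:+C, 5:+C, 6:+C, 7:-C, 8:-C, 9:-B, 10:+C, 11:+C, 12:+B, 13:-C, 14:-C, 15:-C
No rule fires across all 15 points.

none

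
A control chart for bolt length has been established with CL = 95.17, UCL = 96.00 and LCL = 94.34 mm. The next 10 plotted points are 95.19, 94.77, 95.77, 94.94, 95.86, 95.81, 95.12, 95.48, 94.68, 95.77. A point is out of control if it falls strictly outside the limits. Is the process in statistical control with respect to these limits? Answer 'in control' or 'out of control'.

in control

All 10 points lie within [94.34, 96.00].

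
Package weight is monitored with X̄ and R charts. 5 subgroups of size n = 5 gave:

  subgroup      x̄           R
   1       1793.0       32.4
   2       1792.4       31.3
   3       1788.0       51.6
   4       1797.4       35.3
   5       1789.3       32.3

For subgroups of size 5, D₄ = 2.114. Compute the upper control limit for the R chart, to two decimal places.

77.33

R̄ = (32.4 + 31.3 + 51.6 + 35.3 + 32.3) / 5 = 182.9000 / 5 = 36.5800
UCL_R = D₄·R̄ = 2.114 × 36.5800 = 77.3301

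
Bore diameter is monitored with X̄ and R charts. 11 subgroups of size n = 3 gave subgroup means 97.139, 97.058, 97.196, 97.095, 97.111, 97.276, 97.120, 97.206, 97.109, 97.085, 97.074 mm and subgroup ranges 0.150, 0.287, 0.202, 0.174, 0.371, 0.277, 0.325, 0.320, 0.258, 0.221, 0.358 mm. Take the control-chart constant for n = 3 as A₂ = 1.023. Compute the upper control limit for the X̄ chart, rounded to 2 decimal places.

97.41

X̄̄ = (97.139 + 97.058 + 97.196 + 97.095 + 97.111 + 97.276 + 97.120 + 97.206 + 97.109 + 97.085 + 97.074) / 11 = 1068.4690 / 11 = 97.1335
R̄ = (0.150 + 0.287 + 0.202 + 0.174 + 0.371 + 0.277 + 0.325 + 0.320 + 0.258 + 0.221 + 0.358) / 11 = 2.9430 / 11 = 0.2675
UCL = X̄̄ + A₂·R̄ = 97.1335 + 1.023 × 0.2675 = 97.4072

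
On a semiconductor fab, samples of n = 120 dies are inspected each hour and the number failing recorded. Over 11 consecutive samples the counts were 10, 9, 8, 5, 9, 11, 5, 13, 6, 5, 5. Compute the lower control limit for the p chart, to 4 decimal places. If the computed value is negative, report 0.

0.0000

p̄ = Σdᵢ / (k·n) = 86 / (11 × 120) = 0.06515
LCL = p̄ − 3·√(p̄(1−p̄)/n) = 0.06515 − 3 × 0.02253 = -0.00244 → 0 (negative, so LCL = 0)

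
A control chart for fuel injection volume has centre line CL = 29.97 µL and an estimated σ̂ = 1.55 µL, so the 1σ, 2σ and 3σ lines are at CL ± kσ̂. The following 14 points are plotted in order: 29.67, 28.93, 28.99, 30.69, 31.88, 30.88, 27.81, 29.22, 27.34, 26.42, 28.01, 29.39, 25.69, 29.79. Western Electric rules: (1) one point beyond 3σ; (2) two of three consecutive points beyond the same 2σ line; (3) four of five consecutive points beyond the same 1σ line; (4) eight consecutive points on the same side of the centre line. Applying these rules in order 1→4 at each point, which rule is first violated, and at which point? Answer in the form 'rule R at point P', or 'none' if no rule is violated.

rule 3 at point 11

Zone of each point (C = within 1σ̂, B = 1σ̂–2σ̂, A = 2σ̂–3σ̂, * = beyond 3σ̂; sign = side of CL): 1:-C, 2:-C, 3:-C, 4:+C, 5:+B, 6:+C, 7:-B, 8:-C, 9:-B, 10:-A, 11:-B, 12:-C, 13:-A, 14:-C
Rule 3 (four of five consecutive points beyond the same 1σ limit) is satisfied at point 11.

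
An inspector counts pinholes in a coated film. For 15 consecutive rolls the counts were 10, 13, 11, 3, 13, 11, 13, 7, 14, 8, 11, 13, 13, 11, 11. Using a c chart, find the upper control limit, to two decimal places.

c̄ = (10 + 13 + 11 + 3 + 13 + 11 + 13 + 7 + 14 + 8 + 11 + 13 + 13 + 11 + 11) / 15 = 162 / 15 = 10.8000
UCL = c̄ + 3√c̄ = 10.8000 + 3 × √10.8000 = 10.8000 + 3 × 3.2863 = 20.6590

20.66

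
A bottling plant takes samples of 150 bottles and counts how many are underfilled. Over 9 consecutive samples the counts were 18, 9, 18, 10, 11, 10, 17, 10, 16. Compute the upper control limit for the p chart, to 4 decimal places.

0.1576

p̄ = Σdᵢ / (k·n) = 119 / (9 × 150) = 0.08815
UCL = p̄ + 3·√(p̄(1−p̄)/n) = 0.08815 + 3 × √(0.08815×0.91185/150) = 0.08815 + 3 × 0.02315 = 0.15759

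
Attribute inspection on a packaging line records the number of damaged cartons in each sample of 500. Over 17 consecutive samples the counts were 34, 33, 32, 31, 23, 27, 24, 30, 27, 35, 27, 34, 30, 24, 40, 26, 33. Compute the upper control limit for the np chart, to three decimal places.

45.931

p̄ = Σdᵢ / (k·n) = 510 / (17 × 500) = 0.06000
UCL = np̄ + 3·√(np̄(1−p̄)) = 30.0000 + 3 × √(30.0000×0.94000) = 30.0000 + 3 × 5.3104 = 45.9311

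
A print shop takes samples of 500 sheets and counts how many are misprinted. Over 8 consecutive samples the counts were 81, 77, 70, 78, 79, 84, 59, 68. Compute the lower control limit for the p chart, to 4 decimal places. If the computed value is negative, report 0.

p̄ = Σdᵢ / (k·n) = 596 / (8 × 500) = 0.14900
LCL = p̄ − 3·√(p̄(1−p̄)/n) = 0.14900 − 3 × 0.01592 = 0.10123

0.1012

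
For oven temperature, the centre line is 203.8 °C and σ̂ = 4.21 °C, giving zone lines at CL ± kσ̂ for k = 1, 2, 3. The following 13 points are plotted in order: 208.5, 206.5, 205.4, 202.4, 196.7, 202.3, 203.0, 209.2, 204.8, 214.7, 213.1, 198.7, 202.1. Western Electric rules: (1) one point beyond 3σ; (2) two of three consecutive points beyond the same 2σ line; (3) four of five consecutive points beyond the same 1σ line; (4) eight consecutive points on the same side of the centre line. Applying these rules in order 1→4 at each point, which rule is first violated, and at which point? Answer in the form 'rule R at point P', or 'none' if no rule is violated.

Zone of each point (C = within 1σ̂, B = 1σ̂–2σ̂, A = 2σ̂–3σ̂, * = beyond 3σ̂; sign = side of CL): 1:+B, 2:+C, 3:+C, 4:-C, 5:-B, 6:-C, 7:-C, 8:+B, 9:+C, 10:+A, 11:+A, 12:-B, 13:-C
Rule 2 (two of three consecutive points beyond the same 2σ limit) is satisfied at point 11.

rule 2 at point 11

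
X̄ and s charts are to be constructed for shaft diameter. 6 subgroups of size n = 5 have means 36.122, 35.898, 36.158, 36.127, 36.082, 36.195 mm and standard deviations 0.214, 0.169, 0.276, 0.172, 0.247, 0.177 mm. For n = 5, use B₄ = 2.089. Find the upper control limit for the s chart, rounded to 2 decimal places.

s̄ = (0.214 + 0.169 + 0.276 + 0.172 + 0.247 + 0.177) / 6 = 0.2092
UCL_s = B₄·s̄ = 2.089 × 0.2092 = 0.4369

0.44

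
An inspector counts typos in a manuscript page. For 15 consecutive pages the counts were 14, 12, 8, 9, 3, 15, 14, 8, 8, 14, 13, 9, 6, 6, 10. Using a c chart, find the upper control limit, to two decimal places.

c̄ = (14 + 12 + 8 + 9 + 3 + 15 + 14 + 8 + 8 + 14 + 13 + 9 + 6 + 6 + 10) / 15 = 149 / 15 = 9.9333
UCL = c̄ + 3√c̄ = 9.9333 + 3 × √9.9333 = 9.9333 + 3 × 3.1517 = 19.3885

19.39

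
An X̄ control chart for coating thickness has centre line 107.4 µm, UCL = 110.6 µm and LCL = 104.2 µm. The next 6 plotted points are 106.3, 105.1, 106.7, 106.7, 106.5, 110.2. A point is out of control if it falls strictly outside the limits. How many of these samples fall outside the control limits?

All 6 points lie within [104.2, 110.6].

0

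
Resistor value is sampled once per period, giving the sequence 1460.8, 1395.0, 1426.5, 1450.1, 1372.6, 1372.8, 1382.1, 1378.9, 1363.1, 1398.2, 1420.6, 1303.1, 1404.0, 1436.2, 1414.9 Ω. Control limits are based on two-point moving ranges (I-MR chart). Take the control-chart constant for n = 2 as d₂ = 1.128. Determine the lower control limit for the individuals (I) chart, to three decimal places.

1292.913

X̄ = (1460.8 + 1395.0 + 1426.5 + 1450.1 + 1372.6 + 1372.8 + 1382.1 + 1378.9 + 1363.1 + 1398.2 + 1420.6 + 1303.1 + 1404.0 + 1436.2 + 1414.9) / 15 = 1398.5933
Moving ranges: 65.8, 31.5, 23.6, 77.5, 0.2, 9.3, 3.2, 15.8, 35.1, 22.4, 117.5, 100.9, 32.2, 21.3; M̄R̄ = 556.3000 / 14 = 39.7357
LCL = X̄ − 3·M̄R̄/d₂ = 1398.5933 − 3 × 39.7357 / 1.128 = 1292.9132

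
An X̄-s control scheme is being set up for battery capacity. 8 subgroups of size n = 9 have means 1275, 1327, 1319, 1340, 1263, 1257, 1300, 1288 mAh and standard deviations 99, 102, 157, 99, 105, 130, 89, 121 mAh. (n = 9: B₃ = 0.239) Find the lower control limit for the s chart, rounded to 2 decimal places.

s̄ = (99 + 102 + 157 + 99 + 105 + 130 + 89 + 121) / 8 = 112.7500
LCL_s = B₃·s̄ = 0.239 × 112.7500 = 26.9473

26.95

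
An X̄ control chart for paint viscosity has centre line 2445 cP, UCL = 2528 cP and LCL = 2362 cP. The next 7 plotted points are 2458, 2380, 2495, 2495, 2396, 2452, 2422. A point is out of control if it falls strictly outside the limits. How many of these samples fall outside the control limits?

All 7 points lie within [2362, 2528].

0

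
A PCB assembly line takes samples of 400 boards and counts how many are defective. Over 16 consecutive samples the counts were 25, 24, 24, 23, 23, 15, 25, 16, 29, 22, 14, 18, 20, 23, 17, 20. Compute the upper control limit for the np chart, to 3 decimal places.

p̄ = Σdᵢ / (k·n) = 338 / (16 × 400) = 0.05281
UCL = np̄ + 3·√(np̄(1−p̄)) = 21.1250 + 3 × √(21.1250×0.94719) = 21.1250 + 3 × 4.4732 = 34.5445

34.545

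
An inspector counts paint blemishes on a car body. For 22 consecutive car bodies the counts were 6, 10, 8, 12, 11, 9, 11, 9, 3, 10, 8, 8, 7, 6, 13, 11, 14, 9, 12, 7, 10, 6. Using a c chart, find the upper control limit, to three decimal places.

18.136

c̄ = (6 + 10 + 8 + 12 + 11 + 9 + 11 + 9 + 3 + 10 + 8 + 8 + 7 + 6 + 13 + 11 + 14 + 9 + 12 + 7 + 10 + 6) / 22 = 200 / 22 = 9.0909
UCL = c̄ + 3√c̄ = 9.0909 + 3 × √9.0909 = 9.0909 + 3 × 3.0151 = 18.1362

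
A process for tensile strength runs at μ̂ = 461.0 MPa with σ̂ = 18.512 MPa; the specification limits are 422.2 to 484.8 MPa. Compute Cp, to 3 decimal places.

0.564

Cp = (USL − LSL) / (6σ̂) = (484.8 − 422.2) / (6 × 18.512) = 62.6000 / 111.0720 = 0.5636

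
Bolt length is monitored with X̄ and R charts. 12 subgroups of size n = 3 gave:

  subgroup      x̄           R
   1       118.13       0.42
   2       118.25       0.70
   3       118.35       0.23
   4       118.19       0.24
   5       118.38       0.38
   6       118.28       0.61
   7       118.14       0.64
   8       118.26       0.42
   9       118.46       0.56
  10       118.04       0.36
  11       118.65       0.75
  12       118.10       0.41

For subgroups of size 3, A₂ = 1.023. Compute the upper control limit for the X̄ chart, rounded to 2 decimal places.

118.76

X̄̄ = (118.13 + 118.25 + 118.35 + 118.19 + 118.38 + 118.28 + 118.14 + 118.26 + 118.46 + 118.04 + 118.65 + 118.10) / 12 = 1419.2300 / 12 = 118.2692
R̄ = (0.42 + 0.70 + 0.23 + 0.24 + 0.38 + 0.61 + 0.64 + 0.42 + 0.56 + 0.36 + 0.75 + 0.41) / 12 = 5.7200 / 12 = 0.4767
UCL = X̄̄ + A₂·R̄ = 118.2692 + 1.023 × 0.4767 = 118.7568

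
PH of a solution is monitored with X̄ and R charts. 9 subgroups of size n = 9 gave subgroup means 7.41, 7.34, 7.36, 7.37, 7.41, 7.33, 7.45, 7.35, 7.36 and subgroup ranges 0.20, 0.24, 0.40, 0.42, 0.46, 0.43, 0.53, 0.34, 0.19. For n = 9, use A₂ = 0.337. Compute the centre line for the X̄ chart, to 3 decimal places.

7.376

X̄̄ = (7.41 + 7.34 + 7.36 + 7.37 + 7.41 + 7.33 + 7.45 + 7.35 + 7.36) / 9 = 66.3800 / 9 = 7.3756
CL = X̄̄ = 7.3756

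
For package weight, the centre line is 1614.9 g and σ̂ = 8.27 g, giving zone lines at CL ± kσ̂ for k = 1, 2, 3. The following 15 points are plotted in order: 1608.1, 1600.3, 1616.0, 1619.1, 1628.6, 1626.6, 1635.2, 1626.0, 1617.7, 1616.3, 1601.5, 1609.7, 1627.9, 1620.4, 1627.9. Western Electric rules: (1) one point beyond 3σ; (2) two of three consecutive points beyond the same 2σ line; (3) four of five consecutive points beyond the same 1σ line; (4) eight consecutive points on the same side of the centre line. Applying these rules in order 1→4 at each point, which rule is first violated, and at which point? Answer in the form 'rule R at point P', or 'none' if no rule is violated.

Zone of each point (C = within 1σ̂, B = 1σ̂–2σ̂, A = 2σ̂–3σ̂, * = beyond 3σ̂; sign = side of CL): 1:-C, 2:-B, 3:+C, 4:+C, 5:+B, 6:+B, 7:+A, 8:+B, 9:+C, 10:+C, 11:-B, 12:-C, 13:+B, 14:+C, 15:+B
Rule 3 (four of five consecutive points beyond the same 1σ limit) is satisfied at point 8.

rule 3 at point 8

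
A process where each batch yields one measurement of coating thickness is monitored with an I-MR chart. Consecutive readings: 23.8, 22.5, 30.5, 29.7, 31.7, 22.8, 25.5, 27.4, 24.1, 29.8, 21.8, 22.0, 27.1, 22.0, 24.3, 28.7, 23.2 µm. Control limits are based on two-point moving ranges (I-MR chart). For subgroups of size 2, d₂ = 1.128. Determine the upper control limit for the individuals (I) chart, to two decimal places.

X̄ = (23.8 + 22.5 + 30.5 + 29.7 + 31.7 + 22.8 + 25.5 + 27.4 + 24.1 + 29.8 + 21.8 + 22.0 + 27.1 + 22.0 + 24.3 + 28.7 + 23.2) / 17 = 25.7000
Moving ranges: 1.3, 8.0, 0.8, 2.0, 8.9, 2.7, 1.9, 3.3, 5.7, 8.0, 0.2, 5.1, 5.1, 2.3, 4.4, 5.5; M̄R̄ = 65.2000 / 16 = 4.0750
UCL = X̄ + 3·M̄R̄/d₂ = 25.7000 + 3 × 4.0750 / 1.128 = 36.5378

36.54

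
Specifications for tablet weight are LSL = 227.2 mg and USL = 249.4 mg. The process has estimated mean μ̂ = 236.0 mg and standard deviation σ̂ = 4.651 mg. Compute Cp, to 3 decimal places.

Cp = (USL − LSL) / (6σ̂) = (249.4 − 227.2) / (6 × 4.651) = 22.2000 / 27.9060 = 0.7955

0.796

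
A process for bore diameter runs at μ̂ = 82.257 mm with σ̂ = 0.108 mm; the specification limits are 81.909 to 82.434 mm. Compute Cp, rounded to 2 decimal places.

0.81

Cp = (USL − LSL) / (6σ̂) = (82.434 − 81.909) / (6 × 0.108) = 0.5250 / 0.6480 = 0.8102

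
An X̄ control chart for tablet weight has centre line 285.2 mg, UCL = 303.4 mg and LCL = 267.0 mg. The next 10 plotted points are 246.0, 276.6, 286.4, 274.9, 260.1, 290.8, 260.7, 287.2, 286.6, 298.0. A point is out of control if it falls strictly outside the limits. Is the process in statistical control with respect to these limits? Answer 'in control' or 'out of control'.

out of control

Compare each point to [267.0, 303.4]: sample 1 = 246.0 < LCL; sample 5 = 260.1 < LCL; sample 7 = 260.7 < LCL.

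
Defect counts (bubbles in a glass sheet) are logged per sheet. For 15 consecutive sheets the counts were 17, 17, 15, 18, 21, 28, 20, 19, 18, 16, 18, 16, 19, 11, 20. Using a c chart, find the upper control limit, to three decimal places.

c̄ = (17 + 17 + 15 + 18 + 21 + 28 + 20 + 19 + 18 + 16 + 18 + 16 + 19 + 11 + 20) / 15 = 273 / 15 = 18.2000
UCL = c̄ + 3√c̄ = 18.2000 + 3 × √18.2000 = 18.2000 + 3 × 4.2661 = 30.9984

30.998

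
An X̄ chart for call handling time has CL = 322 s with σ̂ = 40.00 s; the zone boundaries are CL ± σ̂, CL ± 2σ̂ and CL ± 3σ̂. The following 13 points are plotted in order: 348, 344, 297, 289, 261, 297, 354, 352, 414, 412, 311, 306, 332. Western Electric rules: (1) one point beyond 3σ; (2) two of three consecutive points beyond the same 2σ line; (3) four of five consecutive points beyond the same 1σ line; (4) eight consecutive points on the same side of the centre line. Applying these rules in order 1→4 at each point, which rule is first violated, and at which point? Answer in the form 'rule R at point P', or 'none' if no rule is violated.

Zone of each point (C = within 1σ̂, B = 1σ̂–2σ̂, A = 2σ̂–3σ̂, * = beyond 3σ̂; sign = side of CL): 1:+C, 2:+C, 3:-C, 4:-C, 5:-B, 6:-C, 7:+C, 8:+C, 9:+A, 10:+A, 11:-C, 12:-C, 13:+C
Rule 2 (two of three consecutive points beyond the same 2σ limit) is satisfied at point 10.

rule 2 at point 10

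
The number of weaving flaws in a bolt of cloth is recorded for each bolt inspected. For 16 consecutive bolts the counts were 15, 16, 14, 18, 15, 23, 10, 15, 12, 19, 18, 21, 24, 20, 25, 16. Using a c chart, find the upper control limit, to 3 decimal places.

30.135

c̄ = (15 + 16 + 14 + 18 + 15 + 23 + 10 + 15 + 12 + 19 + 18 + 21 + 24 + 20 + 25 + 16) / 16 = 281 / 16 = 17.5625
UCL = c̄ + 3√c̄ = 17.5625 + 3 × √17.5625 = 17.5625 + 3 × 4.1908 = 30.1348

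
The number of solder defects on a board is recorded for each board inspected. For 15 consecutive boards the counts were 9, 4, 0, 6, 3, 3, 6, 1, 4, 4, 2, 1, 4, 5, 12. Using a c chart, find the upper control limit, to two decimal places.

c̄ = (9 + 4 + 0 + 6 + 3 + 3 + 6 + 1 + 4 + 4 + 2 + 1 + 4 + 5 + 12) / 15 = 64 / 15 = 4.2667
UCL = c̄ + 3√c̄ = 4.2667 + 3 × √4.2667 = 4.2667 + 3 × 2.0656 = 10.4634

10.46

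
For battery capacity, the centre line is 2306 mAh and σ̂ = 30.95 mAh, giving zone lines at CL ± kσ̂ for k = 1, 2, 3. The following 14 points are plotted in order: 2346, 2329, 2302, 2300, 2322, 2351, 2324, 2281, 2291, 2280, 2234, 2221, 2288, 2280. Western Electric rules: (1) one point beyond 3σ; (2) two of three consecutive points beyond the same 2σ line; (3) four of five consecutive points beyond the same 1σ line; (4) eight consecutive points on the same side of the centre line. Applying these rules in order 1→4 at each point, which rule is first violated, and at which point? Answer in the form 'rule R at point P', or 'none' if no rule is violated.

rule 2 at point 12

Zone of each point (C = within 1σ̂, B = 1σ̂–2σ̂, A = 2σ̂–3σ̂, * = beyond 3σ̂; sign = side of CL): 1:+B, 2:+C, 3:-C, 4:-C, 5:+C, 6:+B, 7:+C, 8:-C, 9:-C, 10:-C, 11:-A, 12:-A, 13:-C, 14:-C
Rule 2 (two of three consecutive points beyond the same 2σ limit) is satisfied at point 12.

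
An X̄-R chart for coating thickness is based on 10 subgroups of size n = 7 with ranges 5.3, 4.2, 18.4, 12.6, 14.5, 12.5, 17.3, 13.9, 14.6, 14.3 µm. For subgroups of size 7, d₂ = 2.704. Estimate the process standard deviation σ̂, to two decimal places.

R̄ = (5.3 + 4.2 + 18.4 + 12.6 + 14.5 + 12.5 + 17.3 + 13.9 + 14.6 + 14.3) / 10 = 12.7600
σ̂ = R̄ / d₂ = 12.7600 / 2.704 = 4.7189

4.72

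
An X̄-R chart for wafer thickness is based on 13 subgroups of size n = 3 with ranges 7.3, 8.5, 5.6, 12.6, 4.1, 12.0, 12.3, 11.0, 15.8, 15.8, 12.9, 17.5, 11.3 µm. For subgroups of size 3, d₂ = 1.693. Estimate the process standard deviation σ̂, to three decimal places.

R̄ = (7.3 + 8.5 + 5.6 + 12.6 + 4.1 + 12.0 + 12.3 + 11.0 + 15.8 + 15.8 + 12.9 + 17.5 + 11.3) / 13 = 11.2846
σ̂ = R̄ / d₂ = 11.2846 / 1.693 = 6.6655

6.665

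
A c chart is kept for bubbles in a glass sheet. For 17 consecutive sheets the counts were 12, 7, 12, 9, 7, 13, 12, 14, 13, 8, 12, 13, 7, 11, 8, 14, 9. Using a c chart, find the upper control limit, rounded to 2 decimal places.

20.44

c̄ = (12 + 7 + 12 + 9 + 7 + 13 + 12 + 14 + 13 + 8 + 12 + 13 + 7 + 11 + 8 + 14 + 9) / 17 = 181 / 17 = 10.6471
UCL = c̄ + 3√c̄ = 10.6471 + 3 × √10.6471 = 10.6471 + 3 × 3.2630 = 20.4360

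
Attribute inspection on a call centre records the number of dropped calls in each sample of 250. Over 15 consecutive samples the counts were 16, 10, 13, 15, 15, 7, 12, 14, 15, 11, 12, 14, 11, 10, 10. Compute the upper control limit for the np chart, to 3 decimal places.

22.606

p̄ = Σdᵢ / (k·n) = 185 / (15 × 250) = 0.04933
UCL = np̄ + 3·√(np̄(1−p̄)) = 12.3333 + 3 × √(12.3333×0.95067) = 12.3333 + 3 × 3.4242 = 22.6058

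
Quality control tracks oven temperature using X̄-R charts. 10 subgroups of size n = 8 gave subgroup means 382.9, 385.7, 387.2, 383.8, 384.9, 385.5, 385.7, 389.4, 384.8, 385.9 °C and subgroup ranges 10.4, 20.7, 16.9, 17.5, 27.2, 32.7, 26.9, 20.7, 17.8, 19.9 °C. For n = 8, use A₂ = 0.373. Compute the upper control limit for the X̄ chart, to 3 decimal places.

393.439

X̄̄ = (382.9 + 385.7 + 387.2 + 383.8 + 384.9 + 385.5 + 385.7 + 389.4 + 384.8 + 385.9) / 10 = 3855.8000 / 10 = 385.5800
R̄ = (10.4 + 20.7 + 16.9 + 17.5 + 27.2 + 32.7 + 26.9 + 20.7 + 17.8 + 19.9) / 10 = 210.7000 / 10 = 21.0700
UCL = X̄̄ + A₂·R̄ = 385.5800 + 0.373 × 21.0700 = 393.4391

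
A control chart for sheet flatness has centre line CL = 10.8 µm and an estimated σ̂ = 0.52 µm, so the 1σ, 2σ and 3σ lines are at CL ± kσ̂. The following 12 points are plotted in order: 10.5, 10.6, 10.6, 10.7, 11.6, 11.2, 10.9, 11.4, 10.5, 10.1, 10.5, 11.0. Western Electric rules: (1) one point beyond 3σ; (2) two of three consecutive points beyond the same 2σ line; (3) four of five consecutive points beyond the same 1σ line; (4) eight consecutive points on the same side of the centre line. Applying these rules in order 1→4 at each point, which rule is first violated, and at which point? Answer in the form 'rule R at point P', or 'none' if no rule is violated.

none

Zone of each point (C = within 1σ̂, B = 1σ̂–2σ̂, A = 2σ̂–3σ̂, * = beyond 3σ̂; sign = side of CL): 1:-C, 2:-C, 3:-C, 4:-C, 5:+B, 6:+C, 7:+C, 8:+B, 9:-C, 10:-B, 11:-C, 12:+C
No rule fires across all 12 points.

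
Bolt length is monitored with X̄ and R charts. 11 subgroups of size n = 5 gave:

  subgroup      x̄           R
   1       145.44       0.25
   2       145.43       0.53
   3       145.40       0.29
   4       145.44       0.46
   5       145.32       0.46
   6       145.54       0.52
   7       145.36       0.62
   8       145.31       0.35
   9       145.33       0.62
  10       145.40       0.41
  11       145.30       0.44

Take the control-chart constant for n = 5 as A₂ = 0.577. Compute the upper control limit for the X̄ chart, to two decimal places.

X̄̄ = (145.44 + 145.43 + 145.40 + 145.44 + 145.32 + 145.54 + 145.36 + 145.31 + 145.33 + 145.40 + 145.30) / 11 = 1599.2700 / 11 = 145.3882
R̄ = (0.25 + 0.53 + 0.29 + 0.46 + 0.46 + 0.52 + 0.62 + 0.35 + 0.62 + 0.41 + 0.44) / 11 = 4.9500 / 11 = 0.4500
UCL = X̄̄ + A₂·R̄ = 145.3882 + 0.577 × 0.4500 = 145.6478

145.65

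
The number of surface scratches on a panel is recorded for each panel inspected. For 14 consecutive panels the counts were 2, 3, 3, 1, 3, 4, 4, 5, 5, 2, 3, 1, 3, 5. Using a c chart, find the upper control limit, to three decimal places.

8.461

c̄ = (2 + 3 + 3 + 1 + 3 + 4 + 4 + 5 + 5 + 2 + 3 + 1 + 3 + 5) / 14 = 44 / 14 = 3.1429
UCL = c̄ + 3√c̄ = 3.1429 + 3 × √3.1429 = 3.1429 + 3 × 1.7728 = 8.4613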